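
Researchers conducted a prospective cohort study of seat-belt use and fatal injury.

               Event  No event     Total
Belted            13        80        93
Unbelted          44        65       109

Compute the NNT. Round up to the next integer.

Risk in treated group = 13/93 = 0.13978; risk in control = 44/109 = 0.40367.
Absolute risk reduction = 0.40367 − 0.13978 = 0.26388
NNT = 1 / ARR = 1 / 0.26388 = 3.790 → round up → 4

4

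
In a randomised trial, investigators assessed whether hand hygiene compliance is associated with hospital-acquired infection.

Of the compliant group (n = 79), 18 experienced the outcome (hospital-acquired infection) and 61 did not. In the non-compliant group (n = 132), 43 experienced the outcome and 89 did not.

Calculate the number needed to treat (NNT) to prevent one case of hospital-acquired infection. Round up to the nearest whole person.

11

Risk in treated group = 18/79 = 0.22785; risk in control = 43/132 = 0.32576.
Absolute risk reduction = 0.32576 − 0.22785 = 0.09791
NNT = 1 / ARR = 1 / 0.09791 = 10.214 → round up → 11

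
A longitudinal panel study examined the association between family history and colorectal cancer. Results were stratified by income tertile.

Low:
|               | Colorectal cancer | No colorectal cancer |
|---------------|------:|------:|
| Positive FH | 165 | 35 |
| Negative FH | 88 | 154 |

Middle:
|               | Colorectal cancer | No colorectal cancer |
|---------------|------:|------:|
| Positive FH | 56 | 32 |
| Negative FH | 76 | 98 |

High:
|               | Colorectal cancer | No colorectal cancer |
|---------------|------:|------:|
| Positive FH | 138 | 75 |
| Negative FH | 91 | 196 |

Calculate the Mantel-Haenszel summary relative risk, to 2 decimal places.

1.99

RR_MH = Σ(aᵢ·n₀ᵢ/nᵢ) / Σ(cᵢ·n₁ᵢ/nᵢ), with n₁ᵢ = aᵢ+bᵢ (exposed), n₀ᵢ = cᵢ+dᵢ (unexposed), nᵢ = n₁ᵢ+n₀ᵢ.
Stratum 1 (Low): n₁ = 200, n₀ = 242, n = 442; a·n₀/n = 165·242/442 = 90.3394; c·n₁/n = 88·200/442 = 39.8190
Stratum 2 (Middle): n₁ = 88, n₀ = 174, n = 262; a·n₀/n = 56·174/262 = 37.1908; c·n₁/n = 76·88/262 = 25.5267
Stratum 3 (High): n₁ = 213, n₀ = 287, n = 500; a·n₀/n = 138·287/500 = 79.2120; c·n₁/n = 91·213/500 = 38.7660
RR_MH = (90.3394 + 37.1908 + 79.2120) / (39.8190 + 25.5267 + 38.7660) = 206.7422 / 104.1117 = 1.98577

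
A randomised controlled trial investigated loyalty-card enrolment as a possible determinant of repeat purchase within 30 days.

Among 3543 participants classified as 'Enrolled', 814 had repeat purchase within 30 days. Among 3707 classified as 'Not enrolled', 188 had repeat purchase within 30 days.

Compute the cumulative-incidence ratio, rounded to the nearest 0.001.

From the description: a = 814, b = 2729, c = 188, d = 3519.
Risk in exposed = 814/3543 = 0.22975; risk in unexposed = 188/3707 = 0.05071.
RR = 0.22975 / 0.05071 = 4.53021
The risk among the exposed is 4.53 times that among the unexposed.

4.530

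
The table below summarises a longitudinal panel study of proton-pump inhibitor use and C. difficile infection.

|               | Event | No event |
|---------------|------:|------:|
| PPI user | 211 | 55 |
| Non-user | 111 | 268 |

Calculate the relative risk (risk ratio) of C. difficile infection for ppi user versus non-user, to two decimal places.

Cells: a = 211, b = 55, c = 111, d = 268.
Risk in exposed = 211/266 = 0.79323; risk in unexposed = 111/379 = 0.29288.
RR = 0.79323 / 0.29288 = 2.70843
The risk among the exposed is 2.71 times that among the unexposed.

2.71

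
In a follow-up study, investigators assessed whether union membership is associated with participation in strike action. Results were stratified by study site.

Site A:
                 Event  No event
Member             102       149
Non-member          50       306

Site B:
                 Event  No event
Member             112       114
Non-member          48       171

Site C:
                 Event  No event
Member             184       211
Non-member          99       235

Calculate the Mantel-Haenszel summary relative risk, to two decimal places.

RR_MH = Σ(aᵢ·n₀ᵢ/nᵢ) / Σ(cᵢ·n₁ᵢ/nᵢ), with n₁ᵢ = aᵢ+bᵢ (exposed), n₀ᵢ = cᵢ+dᵢ (unexposed), nᵢ = n₁ᵢ+n₀ᵢ.
Stratum 1 (Site A): n₁ = 251, n₀ = 356, n = 607; a·n₀/n = 102·356/607 = 59.8221; c·n₁/n = 50·251/607 = 20.6755
Stratum 2 (Site B): n₁ = 226, n₀ = 219, n = 445; a·n₀/n = 112·219/445 = 55.1191; c·n₁/n = 48·226/445 = 24.3775
Stratum 3 (Site C): n₁ = 395, n₀ = 334, n = 729; a·n₀/n = 184·334/729 = 84.3018; c·n₁/n = 99·395/729 = 53.6420
RR_MH = (59.8221 + 55.1191 + 84.3018) / (20.6755 + 24.3775 + 53.6420) = 199.2430 / 98.6950 = 2.01878

2.02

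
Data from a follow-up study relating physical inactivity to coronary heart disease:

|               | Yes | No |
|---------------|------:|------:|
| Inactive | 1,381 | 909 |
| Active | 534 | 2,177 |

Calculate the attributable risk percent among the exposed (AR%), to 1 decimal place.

Cells: a = 1381, b = 909, c = 534, d = 2177.
Risk in exposed = 1381/2290 = 0.60306; risk in unexposed = 534/2711 = 0.19698.
RR = 0.60306/0.19698 = 3.06159
AR% = (RR − 1)/RR × 100 = (3.06159 − 1)/3.06159 × 100 = 67.3372%

67.3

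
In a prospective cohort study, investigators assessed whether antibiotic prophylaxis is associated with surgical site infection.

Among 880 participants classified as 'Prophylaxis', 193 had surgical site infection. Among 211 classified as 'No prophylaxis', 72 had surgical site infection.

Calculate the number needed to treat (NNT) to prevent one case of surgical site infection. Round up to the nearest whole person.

Risk in treated group = 193/880 = 0.21932; risk in control = 72/211 = 0.34123.
Absolute risk reduction = 0.34123 − 0.21932 = 0.12191
NNT = 1 / ARR = 1 / 0.12191 = 8.203 → round up → 9

9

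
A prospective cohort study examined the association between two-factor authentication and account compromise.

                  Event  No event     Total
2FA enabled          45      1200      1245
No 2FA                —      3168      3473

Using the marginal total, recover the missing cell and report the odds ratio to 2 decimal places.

0.39

The missing cell is in the unexposed row: 3473 − 3168 = 305.
So a = 45, b = 1200, c = 305, d = 3168.
OR = (a·d)/(b·c) = (45 × 3168) / (1200 × 305) = 142560 / 366000 = 0.38951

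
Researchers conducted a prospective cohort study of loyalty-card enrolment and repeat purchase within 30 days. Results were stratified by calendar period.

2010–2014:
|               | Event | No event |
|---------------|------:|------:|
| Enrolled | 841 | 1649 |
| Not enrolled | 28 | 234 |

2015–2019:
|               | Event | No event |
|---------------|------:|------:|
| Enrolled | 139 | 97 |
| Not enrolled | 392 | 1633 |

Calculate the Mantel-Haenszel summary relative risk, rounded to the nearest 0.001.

RR_MH = Σ(aᵢ·n₀ᵢ/nᵢ) / Σ(cᵢ·n₁ᵢ/nᵢ), with n₁ᵢ = aᵢ+bᵢ (exposed), n₀ᵢ = cᵢ+dᵢ (unexposed), nᵢ = n₁ᵢ+n₀ᵢ.
Stratum 1 (2010–2014): n₁ = 2490, n₀ = 262, n = 2752; a·n₀/n = 841·262/2752 = 80.0661; c·n₁/n = 28·2490/2752 = 25.3343
Stratum 2 (2015–2019): n₁ = 236, n₀ = 2025, n = 2261; a·n₀/n = 139·2025/2261 = 124.4914; c·n₁/n = 392·236/2261 = 40.9164
RR_MH = (80.0661 + 124.4914) / (25.3343 + 40.9164) = 204.5575 / 66.2507 = 3.08763

3.088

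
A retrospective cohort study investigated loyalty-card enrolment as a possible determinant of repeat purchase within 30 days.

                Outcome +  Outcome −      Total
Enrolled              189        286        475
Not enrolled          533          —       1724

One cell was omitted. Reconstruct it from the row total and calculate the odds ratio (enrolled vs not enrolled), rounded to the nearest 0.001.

1.477

The missing cell is in the unexposed row: 1724 − 533 = 1191.
So a = 189, b = 286, c = 533, d = 1191.
OR = (a·d)/(b·c) = (189 × 1191) / (286 × 533) = 225099 / 152438 = 1.47666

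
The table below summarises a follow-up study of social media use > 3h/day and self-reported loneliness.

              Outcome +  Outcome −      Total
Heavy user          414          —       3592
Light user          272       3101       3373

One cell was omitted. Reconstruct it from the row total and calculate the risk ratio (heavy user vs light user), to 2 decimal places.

1.43

The missing cell is in the exposed row: 3592 − 414 = 3178.
So a = 414, b = 3178, c = 272, d = 3101.
RR = [a/(a+b)] / [c/(c+d)] = (414/3592) / (272/3373) = 0.11526/0.08064 = 1.42926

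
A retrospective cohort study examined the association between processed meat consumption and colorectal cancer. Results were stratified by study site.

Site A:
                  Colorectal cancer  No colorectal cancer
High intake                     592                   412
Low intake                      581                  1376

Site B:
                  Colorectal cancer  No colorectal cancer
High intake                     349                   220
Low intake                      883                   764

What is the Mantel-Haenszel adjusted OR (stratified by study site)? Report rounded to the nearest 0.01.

2.35

OR_MH = Σ(aᵢdᵢ/nᵢ) / Σ(bᵢcᵢ/nᵢ), where nᵢ is the stratum total.
Stratum 1 (Site A): n = 2961; a·d/n = 592·1376/2961 = 275.1071; b·c/n = 412·581/2961 = 80.8416
Stratum 2 (Site B): n = 2216; a·d/n = 349·764/2216 = 120.3231; b·c/n = 220·883/2216 = 87.6625
OR_MH = (275.1071 + 120.3231) / (80.8416 + 87.6625) = 395.4302 / 168.5041 = 2.34671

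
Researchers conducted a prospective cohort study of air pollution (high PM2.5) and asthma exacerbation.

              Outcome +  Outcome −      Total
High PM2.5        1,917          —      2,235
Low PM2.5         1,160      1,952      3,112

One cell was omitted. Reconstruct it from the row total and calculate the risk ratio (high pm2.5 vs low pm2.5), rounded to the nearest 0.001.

2.301

The missing cell is in the exposed row: 2235 − 1917 = 318.
So a = 1917, b = 318, c = 1160, d = 1952.
RR = [a/(a+b)] / [c/(c+d)] = (1917/2235) / (1160/3112) = 0.85772/0.37275 = 2.30105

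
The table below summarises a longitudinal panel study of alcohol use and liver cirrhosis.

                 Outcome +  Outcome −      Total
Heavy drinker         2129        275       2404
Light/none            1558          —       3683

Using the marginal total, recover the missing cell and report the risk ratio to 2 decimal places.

2.09

The missing cell is in the unexposed row: 3683 − 1558 = 2125.
So a = 2129, b = 275, c = 1558, d = 2125.
RR = [a/(a+b)] / [c/(c+d)] = (2129/2404) / (1558/3683) = 0.88561/0.42302 = 2.09351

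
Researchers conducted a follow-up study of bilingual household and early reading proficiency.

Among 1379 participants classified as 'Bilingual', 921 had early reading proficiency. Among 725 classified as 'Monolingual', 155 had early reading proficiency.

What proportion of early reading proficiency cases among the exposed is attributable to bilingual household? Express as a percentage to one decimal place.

68.0

From the description: a = 921, b = 458, c = 155, d = 570.
Risk in exposed = 921/1379 = 0.66788; risk in unexposed = 155/725 = 0.21379.
RR = 0.66788/0.21379 = 3.12393
AR% = (RR − 1)/RR × 100 = (3.12393 − 1)/3.12393 × 100 = 67.9891%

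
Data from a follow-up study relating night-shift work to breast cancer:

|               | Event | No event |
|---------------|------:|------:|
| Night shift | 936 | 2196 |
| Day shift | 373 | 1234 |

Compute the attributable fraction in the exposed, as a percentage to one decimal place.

22.3

Cells: a = 936, b = 2196, c = 373, d = 1234.
Risk in exposed = 936/3132 = 0.29885; risk in unexposed = 373/1607 = 0.23211.
RR = 0.29885/0.23211 = 1.28754
AR% = (RR − 1)/RR × 100 = (1.28754 − 1)/1.28754 × 100 = 22.3326%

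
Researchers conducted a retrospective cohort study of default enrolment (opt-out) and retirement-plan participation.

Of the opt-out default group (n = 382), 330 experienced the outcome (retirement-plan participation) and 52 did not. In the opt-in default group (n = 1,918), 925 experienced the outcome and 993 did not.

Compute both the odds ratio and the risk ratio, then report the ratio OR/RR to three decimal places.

3.803

From the description: a = 330, b = 52, c = 925, d = 993.
OR = (330·993)/(52·925) = 327690/48100 = 6.81268
Risk in exposed = 330/382 = 0.86387; risk in unexposed = 925/1918 = 0.48227; RR = 1.79126
OR/RR = 6.81268 / 1.79126 = 3.80330
The outcome is not rare, so the OR lies further from 1 than the RR.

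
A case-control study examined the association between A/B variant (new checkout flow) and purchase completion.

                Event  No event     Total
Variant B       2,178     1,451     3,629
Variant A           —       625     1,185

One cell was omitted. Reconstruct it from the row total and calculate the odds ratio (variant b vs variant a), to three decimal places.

The missing cell is in the unexposed row: 1185 − 625 = 560.
So a = 2178, b = 1451, c = 560, d = 625.
OR = (a·d)/(b·c) = (2178 × 625) / (1451 × 560) = 1361250 / 812560 = 1.67526

1.675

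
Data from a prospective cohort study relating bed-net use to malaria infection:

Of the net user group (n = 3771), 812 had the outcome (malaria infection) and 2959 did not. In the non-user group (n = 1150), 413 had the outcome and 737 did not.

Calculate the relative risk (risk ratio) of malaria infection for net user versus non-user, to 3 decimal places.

0.600

From the description: a = 812, b = 2959, c = 413, d = 737.
Risk in exposed = 812/3771 = 0.21533; risk in unexposed = 413/1150 = 0.35913.
RR = 0.21533 / 0.35913 = 0.59958
The risk is 40% lower among the exposed than among the unexposed.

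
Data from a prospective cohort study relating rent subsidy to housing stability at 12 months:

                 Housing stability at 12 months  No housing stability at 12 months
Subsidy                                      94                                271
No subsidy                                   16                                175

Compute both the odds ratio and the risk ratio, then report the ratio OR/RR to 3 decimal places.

1.234

Cells: a = 94, b = 271, c = 16, d = 175.
OR = (94·175)/(271·16) = 16450/4336 = 3.79382
Risk in exposed = 94/365 = 0.25753; risk in unexposed = 16/191 = 0.08377; RR = 3.07432
OR/RR = 3.79382 / 3.07432 = 1.23404
The outcome is not rare, so the OR lies further from 1 than the RR.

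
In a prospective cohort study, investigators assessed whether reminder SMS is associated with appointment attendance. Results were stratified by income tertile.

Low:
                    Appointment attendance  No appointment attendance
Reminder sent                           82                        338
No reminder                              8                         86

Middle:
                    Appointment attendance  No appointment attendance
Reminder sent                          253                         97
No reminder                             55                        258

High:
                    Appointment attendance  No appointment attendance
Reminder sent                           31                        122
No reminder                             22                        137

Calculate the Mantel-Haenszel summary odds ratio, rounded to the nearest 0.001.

5.741

OR_MH = Σ(aᵢdᵢ/nᵢ) / Σ(bᵢcᵢ/nᵢ), where nᵢ is the stratum total.
Stratum 1 (Low): n = 514; a·d/n = 82·86/514 = 13.7198; b·c/n = 338·8/514 = 5.2607
Stratum 2 (Middle): n = 663; a·d/n = 253·258/663 = 98.4525; b·c/n = 97·55/663 = 8.0468
Stratum 3 (High): n = 312; a·d/n = 31·137/312 = 13.6122; b·c/n = 122·22/312 = 8.6026
OR_MH = (13.7198 + 98.4525 + 13.6122) / (5.2607 + 8.0468 + 8.6026) = 125.7845 / 21.9100 = 5.74096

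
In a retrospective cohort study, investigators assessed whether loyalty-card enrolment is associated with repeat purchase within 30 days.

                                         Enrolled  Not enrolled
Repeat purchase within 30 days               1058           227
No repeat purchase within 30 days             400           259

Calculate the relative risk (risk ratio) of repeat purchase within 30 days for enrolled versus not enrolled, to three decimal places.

1.554

Reading the table with exposure as columns: a = 1058 (Enrolled, case), b = 400 (Enrolled, non-case), c = 227 (Not enrolled, case), d = 259.
Risk in exposed = 1058/1458 = 0.72565; risk in unexposed = 227/486 = 0.46708.
RR = 0.72565 / 0.46708 = 1.55360
The risk among the exposed is 1.55 times that among the unexposed.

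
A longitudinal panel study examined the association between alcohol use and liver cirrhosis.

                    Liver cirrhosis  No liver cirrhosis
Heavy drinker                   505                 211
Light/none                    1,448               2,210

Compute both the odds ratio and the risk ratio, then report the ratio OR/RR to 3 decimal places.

2.050

Cells: a = 505, b = 211, c = 1448, d = 2210.
OR = (505·2210)/(211·1448) = 1116050/305528 = 3.65286
Risk in exposed = 505/716 = 0.70531; risk in unexposed = 1448/3658 = 0.39584; RR = 1.78178
OR/RR = 3.65286 / 1.78178 = 2.05012
The outcome is not rare, so the OR lies further from 1 than the RR.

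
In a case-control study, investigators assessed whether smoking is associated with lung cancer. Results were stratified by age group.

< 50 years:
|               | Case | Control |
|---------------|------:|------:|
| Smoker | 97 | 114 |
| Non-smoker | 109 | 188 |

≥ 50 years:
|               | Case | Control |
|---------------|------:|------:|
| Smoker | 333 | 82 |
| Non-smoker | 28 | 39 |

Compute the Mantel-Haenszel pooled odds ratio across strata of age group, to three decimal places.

OR_MH = Σ(aᵢdᵢ/nᵢ) / Σ(bᵢcᵢ/nᵢ), where nᵢ is the stratum total.
Stratum 1 (< 50 years): n = 508; a·d/n = 97·188/508 = 35.8976; b·c/n = 114·109/508 = 24.4606
Stratum 2 (≥ 50 years): n = 482; a·d/n = 333·39/482 = 26.9440; b·c/n = 82·28/482 = 4.7635
OR_MH = (35.8976 + 26.9440) / (24.4606 + 4.7635) = 62.8416 / 29.2241 = 2.15033

2.150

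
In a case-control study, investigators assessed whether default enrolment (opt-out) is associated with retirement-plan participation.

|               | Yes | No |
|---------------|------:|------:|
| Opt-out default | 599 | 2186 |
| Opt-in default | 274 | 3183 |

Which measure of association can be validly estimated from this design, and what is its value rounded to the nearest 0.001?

3.183

Cells: a = 599, b = 2186, c = 274, d = 3183.
This is a case-control study: participants were sampled on outcome status, so risks in the source population cannot be estimated directly — relative risk is not valid here. The odds ratio is the appropriate measure.
OR = (a·d)/(b·c) = (599 × 3183) / (2186 × 274) = 1906617 / 598964 = 3.18319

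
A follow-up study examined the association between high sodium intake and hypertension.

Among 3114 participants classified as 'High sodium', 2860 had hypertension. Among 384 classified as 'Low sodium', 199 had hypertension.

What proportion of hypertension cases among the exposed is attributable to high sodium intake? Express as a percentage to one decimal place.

43.6

From the description: a = 2860, b = 254, c = 199, d = 185.
Risk in exposed = 2860/3114 = 0.91843; risk in unexposed = 199/384 = 0.51823.
RR = 0.91843/0.51823 = 1.77225
AR% = (RR − 1)/RR × 100 = (1.77225 − 1)/1.77225 × 100 = 43.5746%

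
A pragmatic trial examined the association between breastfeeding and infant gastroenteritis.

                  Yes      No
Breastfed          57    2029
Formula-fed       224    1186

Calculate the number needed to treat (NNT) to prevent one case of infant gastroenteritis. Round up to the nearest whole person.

Risk in treated group = 57/2086 = 0.02733; risk in control = 224/1410 = 0.15887.
Absolute risk reduction = 0.15887 − 0.02733 = 0.13154
NNT = 1 / ARR = 1 / 0.13154 = 7.602 → round up → 8

8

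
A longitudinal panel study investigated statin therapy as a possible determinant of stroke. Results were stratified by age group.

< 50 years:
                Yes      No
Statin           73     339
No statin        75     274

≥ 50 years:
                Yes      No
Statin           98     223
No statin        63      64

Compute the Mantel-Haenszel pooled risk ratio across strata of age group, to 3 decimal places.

0.714

RR_MH = Σ(aᵢ·n₀ᵢ/nᵢ) / Σ(cᵢ·n₁ᵢ/nᵢ), with n₁ᵢ = aᵢ+bᵢ (exposed), n₀ᵢ = cᵢ+dᵢ (unexposed), nᵢ = n₁ᵢ+n₀ᵢ.
Stratum 1 (< 50 years): n₁ = 412, n₀ = 349, n = 761; a·n₀/n = 73·349/761 = 33.4783; c·n₁/n = 75·412/761 = 40.6045
Stratum 2 (≥ 50 years): n₁ = 321, n₀ = 127, n = 448; a·n₀/n = 98·127/448 = 27.7812; c·n₁/n = 63·321/448 = 45.1406
RR_MH = (33.4783 + 27.7812) / (40.6045 + 45.1406) = 61.2596 / 85.7451 = 0.71444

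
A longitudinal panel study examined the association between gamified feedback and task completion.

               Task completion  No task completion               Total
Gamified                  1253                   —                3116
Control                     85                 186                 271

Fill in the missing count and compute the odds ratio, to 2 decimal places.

1.47

The missing cell is in the exposed row: 3116 − 1253 = 1863.
So a = 1253, b = 1863, c = 85, d = 186.
OR = (a·d)/(b·c) = (1253 × 186) / (1863 × 85) = 233058 / 158355 = 1.47174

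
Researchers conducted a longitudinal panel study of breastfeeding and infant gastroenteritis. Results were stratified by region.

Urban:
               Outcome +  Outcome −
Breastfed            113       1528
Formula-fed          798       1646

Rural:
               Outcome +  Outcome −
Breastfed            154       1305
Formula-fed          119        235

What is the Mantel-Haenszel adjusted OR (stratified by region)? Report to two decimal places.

OR_MH = Σ(aᵢdᵢ/nᵢ) / Σ(bᵢcᵢ/nᵢ), where nᵢ is the stratum total.
Stratum 1 (Urban): n = 4085; a·d/n = 113·1646/4085 = 45.5319; b·c/n = 1528·798/4085 = 298.4930
Stratum 2 (Rural): n = 1813; a·d/n = 154·235/1813 = 19.9614; b·c/n = 1305·119/1813 = 85.6564
OR_MH = (45.5319 + 19.9614) / (298.4930 + 85.6564) = 65.4933 / 384.1494 = 0.17049

0.17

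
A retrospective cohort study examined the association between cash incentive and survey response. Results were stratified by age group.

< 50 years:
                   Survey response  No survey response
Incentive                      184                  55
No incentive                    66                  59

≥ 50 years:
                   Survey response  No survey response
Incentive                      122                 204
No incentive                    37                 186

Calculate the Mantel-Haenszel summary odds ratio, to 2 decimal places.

3.00

OR_MH = Σ(aᵢdᵢ/nᵢ) / Σ(bᵢcᵢ/nᵢ), where nᵢ is the stratum total.
Stratum 1 (< 50 years): n = 364; a·d/n = 184·59/364 = 29.8242; b·c/n = 55·66/364 = 9.9725
Stratum 2 (≥ 50 years): n = 549; a·d/n = 122·186/549 = 41.3333; b·c/n = 204·37/549 = 13.7486
OR_MH = (29.8242 + 41.3333) / (9.9725 + 13.7486) = 71.1575 / 23.7212 = 2.99975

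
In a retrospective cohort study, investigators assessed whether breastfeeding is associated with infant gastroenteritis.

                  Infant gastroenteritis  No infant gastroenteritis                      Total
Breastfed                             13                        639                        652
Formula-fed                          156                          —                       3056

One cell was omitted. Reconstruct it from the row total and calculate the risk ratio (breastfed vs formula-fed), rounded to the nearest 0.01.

The missing cell is in the unexposed row: 3056 − 156 = 2900.
So a = 13, b = 639, c = 156, d = 2900.
RR = [a/(a+b)] / [c/(c+d)] = (13/652) / (156/3056) = 0.01994/0.05105 = 0.39059

0.39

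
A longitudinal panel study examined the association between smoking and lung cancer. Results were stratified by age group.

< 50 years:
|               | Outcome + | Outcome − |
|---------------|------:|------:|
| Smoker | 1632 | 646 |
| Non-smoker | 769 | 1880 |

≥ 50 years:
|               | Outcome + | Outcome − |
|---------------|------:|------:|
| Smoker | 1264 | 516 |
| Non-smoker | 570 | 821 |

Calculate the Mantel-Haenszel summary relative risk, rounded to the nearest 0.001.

RR_MH = Σ(aᵢ·n₀ᵢ/nᵢ) / Σ(cᵢ·n₁ᵢ/nᵢ), with n₁ᵢ = aᵢ+bᵢ (exposed), n₀ᵢ = cᵢ+dᵢ (unexposed), nᵢ = n₁ᵢ+n₀ᵢ.
Stratum 1 (< 50 years): n₁ = 2278, n₀ = 2649, n = 4927; a·n₀/n = 1632·2649/4927 = 877.4443; c·n₁/n = 769·2278/4927 = 355.5474
Stratum 2 (≥ 50 years): n₁ = 1780, n₀ = 1391, n = 3171; a·n₀/n = 1264·1391/3171 = 554.4699; c·n₁/n = 570·1780/3171 = 319.9622
RR_MH = (877.4443 + 554.4699) / (355.5474 + 319.9622) = 1431.9142 / 675.5095 = 2.11975

2.120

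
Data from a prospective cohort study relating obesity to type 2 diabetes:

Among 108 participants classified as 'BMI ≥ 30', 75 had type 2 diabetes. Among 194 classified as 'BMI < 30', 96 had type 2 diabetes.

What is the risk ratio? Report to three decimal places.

1.403

From the description: a = 75, b = 33, c = 96, d = 98.
Risk in exposed = 75/108 = 0.69444; risk in unexposed = 96/194 = 0.49485.
RR = 0.69444 / 0.49485 = 1.40336
The risk among the exposed is 1.40 times that among the unexposed.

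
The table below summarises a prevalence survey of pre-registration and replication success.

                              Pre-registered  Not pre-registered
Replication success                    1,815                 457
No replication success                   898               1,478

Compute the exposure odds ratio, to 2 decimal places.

6.54

Reading the table with exposure as columns: a = 1815 (Pre-registered, case), b = 898 (Pre-registered, non-case), c = 457 (Not pre-registered, case), d = 1478.
OR = (a·d)/(b·c) = (1815 × 1478) / (898 × 457) = 2682570 / 410386 = 6.53670
The odds of replication success are about 6.54 times as high in the pre-registered group.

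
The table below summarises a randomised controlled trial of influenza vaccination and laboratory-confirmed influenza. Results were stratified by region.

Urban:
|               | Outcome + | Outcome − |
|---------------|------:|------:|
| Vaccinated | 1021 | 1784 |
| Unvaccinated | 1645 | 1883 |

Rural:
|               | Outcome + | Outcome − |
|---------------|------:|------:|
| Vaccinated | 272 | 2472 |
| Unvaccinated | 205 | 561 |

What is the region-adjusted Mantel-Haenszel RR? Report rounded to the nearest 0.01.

RR_MH = Σ(aᵢ·n₀ᵢ/nᵢ) / Σ(cᵢ·n₁ᵢ/nᵢ), with n₁ᵢ = aᵢ+bᵢ (exposed), n₀ᵢ = cᵢ+dᵢ (unexposed), nᵢ = n₁ᵢ+n₀ᵢ.
Stratum 1 (Urban): n₁ = 2805, n₀ = 3528, n = 6333; a·n₀/n = 1021·3528/6333 = 568.7807; c·n₁/n = 1645·2805/6333 = 728.6002
Stratum 2 (Rural): n₁ = 2744, n₀ = 766, n = 3510; a·n₀/n = 272·766/3510 = 59.3595; c·n₁/n = 205·2744/3510 = 160.2621
RR_MH = (568.7807 + 59.3595) / (728.6002 + 160.2621) = 628.1402 / 888.8623 = 0.70668

0.71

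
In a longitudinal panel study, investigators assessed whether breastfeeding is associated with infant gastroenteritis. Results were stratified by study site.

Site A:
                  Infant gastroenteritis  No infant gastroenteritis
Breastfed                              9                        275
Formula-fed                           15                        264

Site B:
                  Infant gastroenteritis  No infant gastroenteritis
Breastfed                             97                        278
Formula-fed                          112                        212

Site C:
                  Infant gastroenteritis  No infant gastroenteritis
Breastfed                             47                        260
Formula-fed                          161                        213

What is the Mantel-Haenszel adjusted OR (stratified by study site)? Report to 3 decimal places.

0.427

OR_MH = Σ(aᵢdᵢ/nᵢ) / Σ(bᵢcᵢ/nᵢ), where nᵢ is the stratum total.
Stratum 1 (Site A): n = 563; a·d/n = 9·264/563 = 4.2202; b·c/n = 275·15/563 = 7.3268
Stratum 2 (Site B): n = 699; a·d/n = 97·212/699 = 29.4192; b·c/n = 278·112/699 = 44.5436
Stratum 3 (Site C): n = 681; a·d/n = 47·213/681 = 14.7004; b·c/n = 260·161/681 = 61.4684
OR_MH = (4.2202 + 29.4192 + 14.7004) / (7.3268 + 44.5436 + 61.4684) = 48.3399 / 113.3389 = 0.42651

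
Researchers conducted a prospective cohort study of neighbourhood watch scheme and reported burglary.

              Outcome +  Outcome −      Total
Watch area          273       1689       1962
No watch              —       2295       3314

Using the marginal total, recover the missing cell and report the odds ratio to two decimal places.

The missing cell is in the unexposed row: 3314 − 2295 = 1019.
So a = 273, b = 1689, c = 1019, d = 2295.
OR = (a·d)/(b·c) = (273 × 2295) / (1689 × 1019) = 626535 / 1721091 = 0.36403

0.36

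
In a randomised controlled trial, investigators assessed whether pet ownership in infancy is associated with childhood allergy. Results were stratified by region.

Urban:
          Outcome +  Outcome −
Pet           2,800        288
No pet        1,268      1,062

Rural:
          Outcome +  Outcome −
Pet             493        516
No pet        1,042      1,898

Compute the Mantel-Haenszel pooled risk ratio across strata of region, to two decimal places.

RR_MH = Σ(aᵢ·n₀ᵢ/nᵢ) / Σ(cᵢ·n₁ᵢ/nᵢ), with n₁ᵢ = aᵢ+bᵢ (exposed), n₀ᵢ = cᵢ+dᵢ (unexposed), nᵢ = n₁ᵢ+n₀ᵢ.
Stratum 1 (Urban): n₁ = 3088, n₀ = 2330, n = 5418; a·n₀/n = 2800·2330/5418 = 1204.1344; c·n₁/n = 1268·3088/5418 = 722.6992
Stratum 2 (Rural): n₁ = 1009, n₀ = 2940, n = 3949; a·n₀/n = 493·2940/3949 = 367.0347; c·n₁/n = 1042·1009/3949 = 266.2390
RR_MH = (1204.1344 + 367.0347) / (722.6992 + 266.2390) = 1571.1691 / 988.9382 = 1.58874

1.59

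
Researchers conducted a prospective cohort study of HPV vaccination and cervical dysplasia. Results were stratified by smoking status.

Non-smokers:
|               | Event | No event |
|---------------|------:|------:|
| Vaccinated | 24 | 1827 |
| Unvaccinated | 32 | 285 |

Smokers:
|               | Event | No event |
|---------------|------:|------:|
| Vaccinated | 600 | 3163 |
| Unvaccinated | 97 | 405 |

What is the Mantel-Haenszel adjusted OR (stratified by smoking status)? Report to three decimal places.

OR_MH = Σ(aᵢdᵢ/nᵢ) / Σ(bᵢcᵢ/nᵢ), where nᵢ is the stratum total.
Stratum 1 (Non-smokers): n = 2168; a·d/n = 24·285/2168 = 3.1550; b·c/n = 1827·32/2168 = 26.9668
Stratum 2 (Smokers): n = 4265; a·d/n = 600·405/4265 = 56.9754; b·c/n = 3163·97/4265 = 71.9369
OR_MH = (3.1550 + 56.9754) / (26.9668 + 71.9369) = 60.1304 / 98.9037 = 0.60797

0.608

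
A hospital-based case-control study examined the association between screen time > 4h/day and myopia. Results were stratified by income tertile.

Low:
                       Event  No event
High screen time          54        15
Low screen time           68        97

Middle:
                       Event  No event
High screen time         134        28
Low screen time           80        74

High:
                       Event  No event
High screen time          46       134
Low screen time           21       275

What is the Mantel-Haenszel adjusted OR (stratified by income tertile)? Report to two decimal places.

4.63

OR_MH = Σ(aᵢdᵢ/nᵢ) / Σ(bᵢcᵢ/nᵢ), where nᵢ is the stratum total.
Stratum 1 (Low): n = 234; a·d/n = 54·97/234 = 22.3846; b·c/n = 15·68/234 = 4.3590
Stratum 2 (Middle): n = 316; a·d/n = 134·74/316 = 31.3797; b·c/n = 28·80/316 = 7.0886
Stratum 3 (High): n = 476; a·d/n = 46·275/476 = 26.5756; b·c/n = 134·21/476 = 5.9118
OR_MH = (22.3846 + 31.3797 + 26.5756) / (4.3590 + 7.0886 + 5.9118) = 80.3400 / 17.3593 = 4.62805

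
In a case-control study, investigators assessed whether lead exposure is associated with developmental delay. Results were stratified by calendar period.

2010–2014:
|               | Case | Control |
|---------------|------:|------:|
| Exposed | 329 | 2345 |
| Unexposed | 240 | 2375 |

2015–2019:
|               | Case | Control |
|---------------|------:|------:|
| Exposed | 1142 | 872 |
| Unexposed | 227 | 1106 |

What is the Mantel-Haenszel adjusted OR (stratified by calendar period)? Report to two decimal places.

OR_MH = Σ(aᵢdᵢ/nᵢ) / Σ(bᵢcᵢ/nᵢ), where nᵢ is the stratum total.
Stratum 1 (2010–2014): n = 5289; a·d/n = 329·2375/5289 = 147.7359; b·c/n = 2345·240/5289 = 106.4095
Stratum 2 (2015–2019): n = 3347; a·d/n = 1142·1106/3347 = 377.3684; b·c/n = 872·227/3347 = 59.1407
OR_MH = (147.7359 + 377.3684) / (106.4095 + 59.1407) = 525.1043 / 165.5503 = 3.17187

3.17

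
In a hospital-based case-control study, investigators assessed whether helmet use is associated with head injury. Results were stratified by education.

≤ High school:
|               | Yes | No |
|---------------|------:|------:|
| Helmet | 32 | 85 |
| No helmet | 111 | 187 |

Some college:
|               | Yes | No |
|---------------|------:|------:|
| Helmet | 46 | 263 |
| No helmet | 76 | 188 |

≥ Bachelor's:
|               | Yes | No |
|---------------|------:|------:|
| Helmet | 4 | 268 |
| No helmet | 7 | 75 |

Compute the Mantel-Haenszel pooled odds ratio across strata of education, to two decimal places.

0.48

OR_MH = Σ(aᵢdᵢ/nᵢ) / Σ(bᵢcᵢ/nᵢ), where nᵢ is the stratum total.
Stratum 1 (≤ High school): n = 415; a·d/n = 32·187/415 = 14.4193; b·c/n = 85·111/415 = 22.7349
Stratum 2 (Some college): n = 573; a·d/n = 46·188/573 = 15.0925; b·c/n = 263·76/573 = 34.8831
Stratum 3 (≥ Bachelor's): n = 354; a·d/n = 4·75/354 = 0.8475; b·c/n = 268·7/354 = 5.2994
OR_MH = (14.4193 + 15.0925 + 0.8475) / (22.7349 + 34.8831 + 5.2994) = 30.3592 / 62.9174 = 0.48252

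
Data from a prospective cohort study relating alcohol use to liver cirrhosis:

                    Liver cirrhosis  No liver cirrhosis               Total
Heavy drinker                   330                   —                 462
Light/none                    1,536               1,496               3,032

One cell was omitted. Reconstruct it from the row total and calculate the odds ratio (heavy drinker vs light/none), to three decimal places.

2.435

The missing cell is in the exposed row: 462 − 330 = 132.
So a = 330, b = 132, c = 1536, d = 1496.
OR = (a·d)/(b·c) = (330 × 1496) / (132 × 1536) = 493680 / 202752 = 2.43490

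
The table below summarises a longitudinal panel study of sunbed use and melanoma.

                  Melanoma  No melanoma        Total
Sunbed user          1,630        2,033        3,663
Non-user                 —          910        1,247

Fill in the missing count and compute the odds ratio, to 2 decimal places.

The missing cell is in the unexposed row: 1247 − 910 = 337.
So a = 1630, b = 2033, c = 337, d = 910.
OR = (a·d)/(b·c) = (1630 × 910) / (2033 × 337) = 1483300 / 685121 = 2.16502

2.17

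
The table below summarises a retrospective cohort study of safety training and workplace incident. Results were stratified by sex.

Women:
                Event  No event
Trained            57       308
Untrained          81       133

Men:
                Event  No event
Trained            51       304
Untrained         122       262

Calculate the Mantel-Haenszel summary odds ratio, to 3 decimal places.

OR_MH = Σ(aᵢdᵢ/nᵢ) / Σ(bᵢcᵢ/nᵢ), where nᵢ is the stratum total.
Stratum 1 (Women): n = 579; a·d/n = 57·133/579 = 13.0933; b·c/n = 308·81/579 = 43.0881
Stratum 2 (Men): n = 739; a·d/n = 51·262/739 = 18.0812; b·c/n = 304·122/739 = 50.1867
OR_MH = (13.0933 + 18.0812) / (43.0881 + 50.1867) = 31.1745 / 93.2748 = 0.33422

0.334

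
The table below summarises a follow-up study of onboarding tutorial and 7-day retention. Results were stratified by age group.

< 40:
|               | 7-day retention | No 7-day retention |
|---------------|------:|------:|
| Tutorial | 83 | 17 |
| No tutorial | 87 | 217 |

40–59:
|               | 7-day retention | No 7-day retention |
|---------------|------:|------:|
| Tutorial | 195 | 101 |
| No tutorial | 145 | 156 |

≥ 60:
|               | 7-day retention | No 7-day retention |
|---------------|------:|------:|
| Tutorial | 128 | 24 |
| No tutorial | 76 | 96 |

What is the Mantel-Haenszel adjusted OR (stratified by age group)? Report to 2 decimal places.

3.95

OR_MH = Σ(aᵢdᵢ/nᵢ) / Σ(bᵢcᵢ/nᵢ), where nᵢ is the stratum total.
Stratum 1 (< 40): n = 404; a·d/n = 83·217/404 = 44.5817; b·c/n = 17·87/404 = 3.6609
Stratum 2 (40–59): n = 597; a·d/n = 195·156/597 = 50.9548; b·c/n = 101·145/597 = 24.5310
Stratum 3 (≥ 60): n = 324; a·d/n = 128·96/324 = 37.9259; b·c/n = 24·76/324 = 5.6296
OR_MH = (44.5817 + 50.9548 + 37.9259) / (3.6609 + 24.5310 + 5.6296) = 133.4624 / 33.8215 = 3.94608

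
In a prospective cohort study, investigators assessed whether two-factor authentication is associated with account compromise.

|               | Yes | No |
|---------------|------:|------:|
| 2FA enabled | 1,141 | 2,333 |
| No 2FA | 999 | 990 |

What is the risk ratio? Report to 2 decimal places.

0.65

Cells: a = 1141, b = 2333, c = 999, d = 990.
Risk in exposed = 1141/3474 = 0.32844; risk in unexposed = 999/1989 = 0.50226.
RR = 0.32844 / 0.50226 = 0.65392
The risk is 35% lower among the exposed than among the unexposed.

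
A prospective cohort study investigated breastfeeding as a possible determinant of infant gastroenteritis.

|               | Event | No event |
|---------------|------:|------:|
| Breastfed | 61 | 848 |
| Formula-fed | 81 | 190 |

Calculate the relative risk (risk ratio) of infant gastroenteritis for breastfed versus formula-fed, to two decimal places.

0.22

Cells: a = 61, b = 848, c = 81, d = 190.
Risk in exposed = 61/909 = 0.06711; risk in unexposed = 81/271 = 0.29889.
RR = 0.06711 / 0.29889 = 0.22452
The risk is 78% lower among the exposed than among the unexposed.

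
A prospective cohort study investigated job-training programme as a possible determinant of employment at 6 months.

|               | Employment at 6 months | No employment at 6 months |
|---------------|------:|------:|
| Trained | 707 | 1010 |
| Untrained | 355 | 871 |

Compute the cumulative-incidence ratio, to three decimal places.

Cells: a = 707, b = 1010, c = 355, d = 871.
Risk in exposed = 707/1717 = 0.41176; risk in unexposed = 355/1226 = 0.28956.
RR = 0.41176 / 0.28956 = 1.42204
The risk among the exposed is 1.42 times that among the unexposed.

1.422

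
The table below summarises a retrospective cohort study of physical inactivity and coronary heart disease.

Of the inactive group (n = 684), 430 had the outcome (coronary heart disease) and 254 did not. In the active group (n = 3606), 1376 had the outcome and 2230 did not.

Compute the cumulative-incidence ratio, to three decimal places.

1.647

From the description: a = 430, b = 254, c = 1376, d = 2230.
Risk in exposed = 430/684 = 0.62865; risk in unexposed = 1376/3606 = 0.38159.
RR = 0.62865 / 0.38159 = 1.64748
The risk among the exposed is 1.65 times that among the unexposed.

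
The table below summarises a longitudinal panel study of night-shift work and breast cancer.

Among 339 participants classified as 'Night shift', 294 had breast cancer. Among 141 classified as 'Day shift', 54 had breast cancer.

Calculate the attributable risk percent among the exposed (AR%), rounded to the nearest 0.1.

55.8

From the description: a = 294, b = 45, c = 54, d = 87.
Risk in exposed = 294/339 = 0.86726; risk in unexposed = 54/141 = 0.38298.
RR = 0.86726/0.38298 = 2.26450
AR% = (RR − 1)/RR × 100 = (2.26450 − 1)/2.26450 × 100 = 55.8402%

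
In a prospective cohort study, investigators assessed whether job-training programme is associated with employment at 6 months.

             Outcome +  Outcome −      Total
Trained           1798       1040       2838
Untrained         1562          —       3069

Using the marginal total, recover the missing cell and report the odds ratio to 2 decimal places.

1.67

The missing cell is in the unexposed row: 3069 − 1562 = 1507.
So a = 1798, b = 1040, c = 1562, d = 1507.
OR = (a·d)/(b·c) = (1798 × 1507) / (1040 × 1562) = 2709586 / 1624480 = 1.66797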